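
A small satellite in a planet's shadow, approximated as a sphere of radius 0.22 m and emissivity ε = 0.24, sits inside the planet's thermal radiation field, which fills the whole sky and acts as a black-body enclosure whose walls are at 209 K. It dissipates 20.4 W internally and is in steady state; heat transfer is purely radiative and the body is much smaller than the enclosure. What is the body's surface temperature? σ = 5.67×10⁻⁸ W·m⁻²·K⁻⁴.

T ≈ 257 K

For a small grey body in a large enclosure, net radiated power = εσA(T⁴ − T_w⁴).
Steady state: P = εσA(T⁴ − T_w⁴) with A = 4πr² = 0.6082 m².
T⁴ = P/(εσA) + T_w⁴ = 20.4/(0.24·5.67×10⁻⁸·0.6082) + (209)⁴
    = 2.465×10⁹ + 1.908×10⁹ = 4.373×10⁹ K⁴.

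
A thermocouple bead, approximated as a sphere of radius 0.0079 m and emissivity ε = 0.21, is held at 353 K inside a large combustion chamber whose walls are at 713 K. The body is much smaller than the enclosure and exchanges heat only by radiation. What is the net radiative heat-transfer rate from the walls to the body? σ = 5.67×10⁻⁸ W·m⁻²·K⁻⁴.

For a small grey body in a large enclosure: P_net = εσA(T_body⁴ − T_wall⁴).
A = 4πr² = 7.843×10⁻⁴ m²; T_body⁴ − T_wall⁴ = 1.553×10¹⁰ − 2.584×10¹¹ = -2.429×10¹¹ K⁴.
|P_net| = 0.21·5.67×10⁻⁸·7.843×10⁻⁴·2.429×10¹¹.

P_net ≈ 2.27 W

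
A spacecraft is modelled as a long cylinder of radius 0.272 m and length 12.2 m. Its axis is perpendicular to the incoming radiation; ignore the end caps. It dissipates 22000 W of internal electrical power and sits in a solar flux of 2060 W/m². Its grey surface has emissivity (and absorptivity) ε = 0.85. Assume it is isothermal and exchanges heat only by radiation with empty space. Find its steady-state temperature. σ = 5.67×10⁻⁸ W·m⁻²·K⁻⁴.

T ≈ 428 K

At steady state, absorbed solar power + internal power = radiated power.
Absorbed: α·S·A_cross = 0.85·2060·6.637 = 11620 W (cross-section 2rL).
Total input = 11620 + 22000 = 33620 W.
Radiated: εσ·A_surf·T⁴ with A_surf = 2πrL = 20.85 m².
T⁴ = 33620/(0.85·5.67×10⁻⁸·20.85) = 3.346×10¹⁰ K⁴.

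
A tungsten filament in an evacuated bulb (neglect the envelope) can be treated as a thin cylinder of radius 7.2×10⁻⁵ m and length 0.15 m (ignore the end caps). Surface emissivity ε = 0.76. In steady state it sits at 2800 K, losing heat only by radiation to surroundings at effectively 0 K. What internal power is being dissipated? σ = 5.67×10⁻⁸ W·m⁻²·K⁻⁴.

Steady state: P = εσA T⁴.
A = 2πrL = 6.786×10⁻⁵ m²; T⁴ = (2800)⁴ = 6.147×10¹³ K⁴.
P = 0.76 × 5.67×10⁻⁸ × 6.786×10⁻⁵ × 6.147×10¹³.

P ≈ 180 W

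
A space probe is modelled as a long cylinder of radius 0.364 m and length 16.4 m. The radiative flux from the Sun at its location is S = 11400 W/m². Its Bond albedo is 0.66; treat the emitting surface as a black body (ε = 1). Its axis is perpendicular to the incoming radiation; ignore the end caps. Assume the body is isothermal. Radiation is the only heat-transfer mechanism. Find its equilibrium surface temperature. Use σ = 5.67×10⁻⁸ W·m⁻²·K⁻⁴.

T ≈ 384 K

At equilibrium, absorbed power = emitted power.
Absorbing cross-section = 2rL = 11.94 m²; emitting surface = 2πrL = 37.51 m² (ratio π).
(1−a)S·A_cross = εσ·A_surf·T⁴  ⇒  T⁴ = (1−a)S/(πσ).
T⁴ = 0.340·11400/(π·5.67×10⁻⁸) = 2.176×10¹⁰ K⁴.
T = (2.176×10¹⁰)^(1/4).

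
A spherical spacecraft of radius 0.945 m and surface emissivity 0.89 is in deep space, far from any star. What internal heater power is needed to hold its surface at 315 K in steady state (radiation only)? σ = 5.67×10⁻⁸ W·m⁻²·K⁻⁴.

P = εσ·4πr²·T⁴.
4πr² = 11.22 m²; T⁴ = 9.846×10⁹ K⁴.
P = 0.89·5.67×10⁻⁸·11.22·9.846×10⁹.

P ≈ 5580 W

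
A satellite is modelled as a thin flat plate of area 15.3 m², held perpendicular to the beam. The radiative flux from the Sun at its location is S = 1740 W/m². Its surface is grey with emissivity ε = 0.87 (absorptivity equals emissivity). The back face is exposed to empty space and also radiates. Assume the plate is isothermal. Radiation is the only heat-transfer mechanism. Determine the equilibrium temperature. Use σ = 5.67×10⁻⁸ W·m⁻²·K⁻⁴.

At equilibrium, absorbed power = emitted power.
Absorbing cross-section = A = 15.30 m²; emitting surface = 2A = 30.60 m² (ratio 2).
εS·A_cross = εσ·A_surf·T⁴  ⇒  T⁴ = S/(2σ)   (ε cancels).
T⁴ = 1740/(2·5.67×10⁻⁸) = 1.534×10¹⁰ K⁴.
T = (1.534×10¹⁰)^(1/4).

T ≈ 352 K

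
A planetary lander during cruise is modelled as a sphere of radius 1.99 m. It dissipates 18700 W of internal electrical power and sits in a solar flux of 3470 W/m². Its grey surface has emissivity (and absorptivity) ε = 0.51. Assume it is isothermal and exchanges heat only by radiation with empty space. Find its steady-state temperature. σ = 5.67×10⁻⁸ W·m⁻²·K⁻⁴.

At steady state, absorbed solar power + internal power = radiated power.
Absorbed: α·S·A_cross = 0.51·3470·12.44 = 22020 W (cross-section πr²).
Total input = 22020 + 18700 = 40720 W.
Radiated: εσ·A_surf·T⁴ with A_surf = 4πr² = 49.76 m².
T⁴ = 40720/(0.51·5.67×10⁻⁸·49.76) = 2.829×10¹⁰ K⁴.

T ≈ 410 K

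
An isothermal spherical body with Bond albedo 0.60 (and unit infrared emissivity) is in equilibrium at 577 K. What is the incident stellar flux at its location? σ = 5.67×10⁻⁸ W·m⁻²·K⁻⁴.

S ≈ 62800 W/m²

(1−a)S·πr² = σ·4πr²·T⁴ ⇒ S = 4σT⁴/(1−a).
S = 4·5.67×10⁻⁸·1.108×10¹¹/0.400.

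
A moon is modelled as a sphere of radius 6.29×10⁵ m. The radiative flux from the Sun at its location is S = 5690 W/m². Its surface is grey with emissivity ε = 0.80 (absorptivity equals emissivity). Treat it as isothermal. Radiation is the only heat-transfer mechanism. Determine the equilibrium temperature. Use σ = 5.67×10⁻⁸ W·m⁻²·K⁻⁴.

T ≈ 398 K

At equilibrium, absorbed power = emitted power.
Absorbing cross-section = πr² = 1.243×10¹² m²; emitting surface = 4πr² = 4.972×10¹² m² (ratio 4).
εS·A_cross = εσ·A_surf·T⁴  ⇒  T⁴ = S/(4σ)   (ε cancels).
T⁴ = 5690/(4·5.67×10⁻⁸) = 2.509×10¹⁰ K⁴.
T = (2.509×10¹⁰)^(1/4).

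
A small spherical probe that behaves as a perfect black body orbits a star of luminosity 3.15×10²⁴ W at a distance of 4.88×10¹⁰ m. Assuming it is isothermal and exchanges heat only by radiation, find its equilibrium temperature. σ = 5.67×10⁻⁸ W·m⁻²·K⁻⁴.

T ≈ 147 K

First find the stellar flux at distance d: S = L/(4πd²) = 3.15×10²⁴/(4π·(4.88×10¹⁰)²) = 105.3 W/m².
For an isothermal sphere, absorbed (1−a)S·πr² = emitted σ·4πr²·T⁴, so T⁴ = (1−a)S/(4σ).
T⁴ = 1.00·105.3/(4·5.67×10⁻⁸) = 4.641×10⁸ K⁴.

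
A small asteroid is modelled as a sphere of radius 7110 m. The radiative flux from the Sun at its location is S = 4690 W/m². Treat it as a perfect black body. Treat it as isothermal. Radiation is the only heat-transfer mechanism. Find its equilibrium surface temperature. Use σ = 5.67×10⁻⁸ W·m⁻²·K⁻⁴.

At equilibrium, absorbed power = emitted power.
Absorbing cross-section = πr² = 1.588×10⁸ m²; emitting surface = 4πr² = 6.353×10⁸ m² (ratio 4).
S·A_cross = εσ·A_surf·T⁴  ⇒  T⁴ = S/(4σ).
T⁴ = 1.00·4690/(4·5.67×10⁻⁸) = 2.068×10¹⁰ K⁴.
T = (2.068×10¹⁰)^(1/4).

T ≈ 379 K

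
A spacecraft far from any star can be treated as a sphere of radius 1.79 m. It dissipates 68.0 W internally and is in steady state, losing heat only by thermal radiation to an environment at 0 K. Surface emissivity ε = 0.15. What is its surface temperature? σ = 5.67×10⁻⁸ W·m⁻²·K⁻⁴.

Steady state: internal power = radiated power, P = εσA T⁴.
Radiating area A = 4πr² = 40.26 m².
T⁴ = P/(εσA) = 68.0/(0.15·5.67×10⁻⁸·40.26) = 1.986×10⁸ K⁴.
T = (1.986×10⁸)^(1/4).

T ≈ 119 K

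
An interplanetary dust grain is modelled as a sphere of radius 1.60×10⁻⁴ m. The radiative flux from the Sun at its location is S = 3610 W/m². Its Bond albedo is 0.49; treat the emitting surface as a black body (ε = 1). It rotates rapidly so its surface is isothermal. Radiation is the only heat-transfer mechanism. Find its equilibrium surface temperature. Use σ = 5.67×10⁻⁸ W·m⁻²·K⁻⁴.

At equilibrium, absorbed power = emitted power.
Absorbing cross-section = πr² = 8.042×10⁻⁸ m²; emitting surface = 4πr² = 3.217×10⁻⁷ m² (ratio 4).
(1−a)S·A_cross = εσ·A_surf·T⁴  ⇒  T⁴ = (1−a)S/(4σ).
T⁴ = 0.510·3610/(4·5.67×10⁻⁸) = 8.118×10⁹ K⁴.
T = (8.118×10⁹)^(1/4).

T ≈ 300 K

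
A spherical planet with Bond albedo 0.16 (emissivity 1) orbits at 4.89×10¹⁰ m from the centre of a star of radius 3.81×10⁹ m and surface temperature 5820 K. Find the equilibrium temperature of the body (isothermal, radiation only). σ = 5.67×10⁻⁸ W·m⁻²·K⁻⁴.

The star's surface emits σT_*⁴; at distance d the flux is S = σT_*⁴(R_*/d)².
S = 5.67×10⁻⁸·(5820)⁴·(3.81×10⁹/4.89×10¹⁰)² = 3.949×10⁵ W/m².
For an isothermal sphere T⁴ = (1−a)S/(4σ) = 1.463×10¹² K⁴.

T ≈ 1100 K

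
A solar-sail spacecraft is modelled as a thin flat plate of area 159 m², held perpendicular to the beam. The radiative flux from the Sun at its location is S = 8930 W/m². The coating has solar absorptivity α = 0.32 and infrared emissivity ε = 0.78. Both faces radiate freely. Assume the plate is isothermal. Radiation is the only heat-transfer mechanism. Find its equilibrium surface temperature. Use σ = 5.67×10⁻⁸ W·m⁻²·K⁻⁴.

T ≈ 424 K

At equilibrium, absorbed power = emitted power.
Absorbing cross-section = A = 159.0 m²; emitting surface = 2A = 318.0 m² (ratio 2).
αS·A_cross = εσ·A_surf·T⁴  ⇒  T⁴ = αS/(ε·2σ).
T⁴ = 0.320·8930/(0.78·2·5.67×10⁻⁸) = 3.231×10¹⁰ K⁴.
T = (3.231×10¹⁰)^(1/4).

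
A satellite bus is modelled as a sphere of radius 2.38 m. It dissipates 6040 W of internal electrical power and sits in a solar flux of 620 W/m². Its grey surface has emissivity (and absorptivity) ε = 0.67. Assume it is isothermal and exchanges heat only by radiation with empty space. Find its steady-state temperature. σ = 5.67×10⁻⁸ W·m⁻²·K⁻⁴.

T ≈ 265 K

At steady state, absorbed solar power + internal power = radiated power.
Absorbed: α·S·A_cross = 0.67·620·17.80 = 7392 W (cross-section πr²).
Total input = 7392 + 6040 = 13430 W.
Radiated: εσ·A_surf·T⁴ with A_surf = 4πr² = 71.18 m².
T⁴ = 13430/(0.67·5.67×10⁻⁸·71.18) = 4.967×10⁹ K⁴.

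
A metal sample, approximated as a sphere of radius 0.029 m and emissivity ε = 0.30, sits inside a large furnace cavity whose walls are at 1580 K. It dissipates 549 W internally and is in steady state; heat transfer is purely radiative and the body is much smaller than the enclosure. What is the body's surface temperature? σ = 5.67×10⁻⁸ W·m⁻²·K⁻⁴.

For a small grey body in a large enclosure, net radiated power = εσA(T⁴ − T_w⁴).
Steady state: P = εσA(T⁴ − T_w⁴) with A = 4πr² = 0.01057 m².
T⁴ = P/(εσA) + T_w⁴ = 549/(0.30·5.67×10⁻⁸·0.01057) + (1580)⁴
    = 3.054×10¹² + 6.232×10¹² = 9.286×10¹² K⁴.

T ≈ 1750 K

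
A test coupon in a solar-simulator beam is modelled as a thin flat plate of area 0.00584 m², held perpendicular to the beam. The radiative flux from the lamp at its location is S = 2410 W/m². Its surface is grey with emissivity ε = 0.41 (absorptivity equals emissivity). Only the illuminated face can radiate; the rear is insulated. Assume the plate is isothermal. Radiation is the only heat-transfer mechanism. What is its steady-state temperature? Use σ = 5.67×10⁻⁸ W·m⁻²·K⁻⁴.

At equilibrium, absorbed power = emitted power.
Absorbing cross-section = A = 0.005840 m²; emitting surface = A = 0.005840 m² (ratio 1).
εS·A_cross = εσ·A_surf·T⁴  ⇒  T⁴ = S/(1σ)   (ε cancels).
T⁴ = 2410/(1·5.67×10⁻⁸) = 4.250×10¹⁰ K⁴.
T = (4.250×10¹⁰)^(1/4).

T ≈ 454 K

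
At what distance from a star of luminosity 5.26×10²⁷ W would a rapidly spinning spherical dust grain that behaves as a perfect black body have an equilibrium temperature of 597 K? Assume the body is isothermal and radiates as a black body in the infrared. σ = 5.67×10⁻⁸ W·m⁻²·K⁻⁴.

d ≈ 1.21×10¹¹ m

For an isothermal black-emitting sphere, (1−a)S·πr² = σ·4πr²·T⁴ ⇒ S = 4σT⁴/(1−a).
S = 4·5.67×10⁻⁸·(597)⁴/1.00 = 28810 W/m².
Flux falls as S = L/(4πd²), so d = √(L/(4πS)) = √(5.26×10²⁷/(4π·28810)).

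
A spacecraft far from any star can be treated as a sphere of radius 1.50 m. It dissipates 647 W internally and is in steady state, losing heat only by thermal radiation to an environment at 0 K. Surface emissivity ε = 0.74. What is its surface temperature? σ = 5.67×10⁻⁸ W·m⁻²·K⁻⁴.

Steady state: internal power = radiated power, P = εσA T⁴.
Radiating area A = 4πr² = 28.27 m².
T⁴ = P/(εσA) = 647/(0.74·5.67×10⁻⁸·28.27) = 5.454×10⁸ K⁴.
T = (5.454×10⁸)^(1/4).

T ≈ 153 K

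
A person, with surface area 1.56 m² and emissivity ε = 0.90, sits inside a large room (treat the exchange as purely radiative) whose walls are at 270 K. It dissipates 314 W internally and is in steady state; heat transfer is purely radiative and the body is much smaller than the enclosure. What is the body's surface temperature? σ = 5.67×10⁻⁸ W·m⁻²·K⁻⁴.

For a small grey body in a large enclosure, net radiated power = εσA(T⁴ − T_w⁴).
Steady state: P = εσA(T⁴ − T_w⁴) with A = 1.56 m².
T⁴ = P/(εσA) + T_w⁴ = 314/(0.90·5.67×10⁻⁸·1.560) + (270)⁴
    = 3.944×10⁹ + 5.314×10⁹ = 9.259×10⁹ K⁴.

T ≈ 310 K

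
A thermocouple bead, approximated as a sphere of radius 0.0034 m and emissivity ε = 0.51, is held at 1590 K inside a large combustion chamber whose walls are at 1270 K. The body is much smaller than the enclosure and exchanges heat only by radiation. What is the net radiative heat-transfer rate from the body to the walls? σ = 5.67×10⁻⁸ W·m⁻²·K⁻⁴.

P_net ≈ 15.9 W

For a small grey body in a large enclosure: P_net = εσA(T_body⁴ − T_wall⁴).
A = 4πr² = 1.453×10⁻⁴ m²; T_body⁴ − T_wall⁴ = 6.391×10¹² − 2.601×10¹² = 3.790×10¹² K⁴.
|P_net| = 0.51·5.67×10⁻⁸·1.453×10⁻⁴·3.790×10¹².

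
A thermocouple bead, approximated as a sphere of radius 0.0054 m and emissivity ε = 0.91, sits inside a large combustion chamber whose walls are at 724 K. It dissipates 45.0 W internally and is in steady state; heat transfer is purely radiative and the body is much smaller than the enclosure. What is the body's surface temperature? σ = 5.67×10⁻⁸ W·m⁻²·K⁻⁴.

T ≈ 1280 K

For a small grey body in a large enclosure, net radiated power = εσA(T⁴ − T_w⁴).
Steady state: P = εσA(T⁴ − T_w⁴) with A = 4πr² = 3.664×10⁻⁴ m².
T⁴ = P/(εσA) + T_w⁴ = 45.0/(0.91·5.67×10⁻⁸·3.664×10⁻⁴) + (724)⁴
    = 2.380×10¹² + 2.748×10¹¹ = 2.655×10¹² K⁴.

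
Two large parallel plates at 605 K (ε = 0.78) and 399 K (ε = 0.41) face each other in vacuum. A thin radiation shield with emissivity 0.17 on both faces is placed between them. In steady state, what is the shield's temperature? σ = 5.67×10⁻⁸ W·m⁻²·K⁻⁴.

In steady state the net flux on the hot side equals that on the cold side.
σ(T₁⁴−T_s⁴)/D₁ = σ(T_s⁴−T₂⁴)/D₂, with D₁ = 1/ε₁+1/ε_s−1 = 6.164, D₂ = 1/ε_s+1/ε₂−1 = 7.321.
Solve for T_s⁴: T_s⁴ = (D₂·T₁⁴ + D₁·T₂⁴)/(D₁+D₂) = 8.432×10¹⁰ K⁴.

T_s ≈ 539 K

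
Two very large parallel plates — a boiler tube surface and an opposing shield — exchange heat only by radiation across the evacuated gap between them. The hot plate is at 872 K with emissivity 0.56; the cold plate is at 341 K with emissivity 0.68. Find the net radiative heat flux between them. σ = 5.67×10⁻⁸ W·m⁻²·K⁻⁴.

q ≈ 14200 W/m²

For two infinite grey parallel plates, q = σ(T₁⁴ − T₂⁴)/(1/ε₁ + 1/ε₂ − 1).
T₁⁴ − T₂⁴ = 5.782×10¹¹ − 1.352×10¹⁰ = 5.647×10¹¹ K⁴.
1/ε₁ + 1/ε₂ − 1 = 1.786 + 1.471 − 1 = 2.256.
q = 5.67×10⁻⁸ × 5.647×10¹¹ / 2.256.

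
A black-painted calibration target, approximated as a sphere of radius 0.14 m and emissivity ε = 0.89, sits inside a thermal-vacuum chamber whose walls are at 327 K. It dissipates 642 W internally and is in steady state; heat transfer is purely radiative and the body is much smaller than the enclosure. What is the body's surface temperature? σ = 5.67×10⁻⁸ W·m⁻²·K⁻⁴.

T ≈ 501 K

For a small grey body in a large enclosure, net radiated power = εσA(T⁴ − T_w⁴).
Steady state: P = εσA(T⁴ − T_w⁴) with A = 4πr² = 0.2463 m².
T⁴ = P/(εσA) + T_w⁴ = 642/(0.89·5.67×10⁻⁸·0.2463) + (327)⁴
    = 5.165×10¹⁰ + 1.143×10¹⁰ = 6.309×10¹⁰ K⁴.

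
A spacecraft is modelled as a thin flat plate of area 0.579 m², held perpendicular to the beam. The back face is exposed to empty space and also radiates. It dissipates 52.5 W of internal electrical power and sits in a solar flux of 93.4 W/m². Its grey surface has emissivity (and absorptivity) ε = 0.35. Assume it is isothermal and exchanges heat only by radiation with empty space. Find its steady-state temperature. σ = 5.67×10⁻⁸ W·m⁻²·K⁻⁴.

At steady state, absorbed solar power + internal power = radiated power.
Absorbed: α·S·A_cross = 0.35·93.4·0.5790 = 18.93 W (cross-section A).
Total input = 18.93 + 52.5 = 71.43 W.
Radiated: εσ·A_surf·T⁴ with A_surf = 2A = 1.158 m².
T⁴ = 71.43/(0.35·5.67×10⁻⁸·1.158) = 3.108×10⁹ K⁴.

T ≈ 236 K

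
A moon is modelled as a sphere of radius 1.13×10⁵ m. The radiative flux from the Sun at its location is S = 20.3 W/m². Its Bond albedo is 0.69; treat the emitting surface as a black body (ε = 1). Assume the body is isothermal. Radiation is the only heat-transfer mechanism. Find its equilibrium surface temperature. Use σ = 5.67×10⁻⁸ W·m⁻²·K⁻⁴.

T ≈ 72.6 K

At equilibrium, absorbed power = emitted power.
Absorbing cross-section = πr² = 4.011×10¹⁰ m²; emitting surface = 4πr² = 1.605×10¹¹ m² (ratio 4).
(1−a)S·A_cross = εσ·A_surf·T⁴  ⇒  T⁴ = (1−a)S/(4σ).
T⁴ = 0.310·20.3/(4·5.67×10⁻⁸) = 2.775×10⁷ K⁴.
T = (2.775×10⁷)^(1/4).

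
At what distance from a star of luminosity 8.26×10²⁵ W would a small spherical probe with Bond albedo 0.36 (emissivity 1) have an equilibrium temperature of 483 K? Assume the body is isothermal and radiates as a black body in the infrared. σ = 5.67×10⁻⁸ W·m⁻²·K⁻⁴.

For an isothermal black-emitting sphere, (1−a)S·πr² = σ·4πr²·T⁴ ⇒ S = 4σT⁴/(1−a).
S = 4·5.67×10⁻⁸·(483)⁴/0.640 = 19290 W/m².
Flux falls as S = L/(4πd²), so d = √(L/(4πS)) = √(8.26×10²⁵/(4π·19290)).

d ≈ 1.85×10¹⁰ m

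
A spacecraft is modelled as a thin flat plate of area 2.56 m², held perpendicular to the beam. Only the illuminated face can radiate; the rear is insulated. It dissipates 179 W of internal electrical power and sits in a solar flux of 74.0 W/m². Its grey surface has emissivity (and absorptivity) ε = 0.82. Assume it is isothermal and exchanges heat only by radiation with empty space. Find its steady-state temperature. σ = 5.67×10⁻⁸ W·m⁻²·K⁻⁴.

At steady state, absorbed solar power + internal power = radiated power.
Absorbed: α·S·A_cross = 0.82·74.0·2.560 = 155.3 W (cross-section A).
Total input = 155.3 + 179 = 334.3 W.
Radiated: εσ·A_surf·T⁴ with A_surf = A = 2.560 m².
T⁴ = 334.3/(0.82·5.67×10⁻⁸·2.560) = 2.809×10⁹ K⁴.

T ≈ 230 K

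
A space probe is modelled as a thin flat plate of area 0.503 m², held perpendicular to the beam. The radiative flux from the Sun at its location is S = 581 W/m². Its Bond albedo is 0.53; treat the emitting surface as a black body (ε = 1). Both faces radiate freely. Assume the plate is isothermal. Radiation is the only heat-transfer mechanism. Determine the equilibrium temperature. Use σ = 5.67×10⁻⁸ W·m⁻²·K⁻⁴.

At equilibrium, absorbed power = emitted power.
Absorbing cross-section = A = 0.5030 m²; emitting surface = 2A = 1.006 m² (ratio 2).
(1−a)S·A_cross = εσ·A_surf·T⁴  ⇒  T⁴ = (1−a)S/(2σ).
T⁴ = 0.470·581/(2·5.67×10⁻⁸) = 2.408×10⁹ K⁴.
T = (2.408×10⁹)^(1/4).

T ≈ 222 K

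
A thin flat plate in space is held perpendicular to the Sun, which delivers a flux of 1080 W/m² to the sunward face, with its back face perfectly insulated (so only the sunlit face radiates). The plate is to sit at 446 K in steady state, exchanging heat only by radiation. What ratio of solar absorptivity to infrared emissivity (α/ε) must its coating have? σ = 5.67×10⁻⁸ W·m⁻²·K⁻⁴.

Balance: αS·A = εσ·1A·T⁴ ⇒ α/ε = σT⁴/S.
α/ε = 5.67×10⁻⁸·(446)⁴/1080 = 5.67×10⁻⁸·3.957×10¹⁰/1080.

α/ε ≈ 2.08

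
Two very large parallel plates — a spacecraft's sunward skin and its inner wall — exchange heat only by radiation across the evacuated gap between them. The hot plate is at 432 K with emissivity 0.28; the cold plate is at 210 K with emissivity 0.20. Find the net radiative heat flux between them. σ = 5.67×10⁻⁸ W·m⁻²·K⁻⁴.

q ≈ 246 W/m²

For two infinite grey parallel plates, q = σ(T₁⁴ − T₂⁴)/(1/ε₁ + 1/ε₂ − 1).
T₁⁴ − T₂⁴ = 3.483×10¹⁰ − 1.945×10⁹ = 3.288×10¹⁰ K⁴.
1/ε₁ + 1/ε₂ − 1 = 3.571 + 5.000 − 1 = 7.571.
q = 5.67×10⁻⁸ × 3.288×10¹⁰ / 7.571.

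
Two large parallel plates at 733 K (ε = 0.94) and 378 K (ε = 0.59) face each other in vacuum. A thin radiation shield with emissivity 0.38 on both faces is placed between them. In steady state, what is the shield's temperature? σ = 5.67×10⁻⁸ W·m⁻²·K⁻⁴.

T_s ≈ 641 K

In steady state the net flux on the hot side equals that on the cold side.
σ(T₁⁴−T_s⁴)/D₁ = σ(T_s⁴−T₂⁴)/D₂, with D₁ = 1/ε₁+1/ε_s−1 = 2.695, D₂ = 1/ε_s+1/ε₂−1 = 3.326.
Solve for T_s⁴: T_s⁴ = (D₂·T₁⁴ + D₁·T₂⁴)/(D₁+D₂) = 1.686×10¹¹ K⁴.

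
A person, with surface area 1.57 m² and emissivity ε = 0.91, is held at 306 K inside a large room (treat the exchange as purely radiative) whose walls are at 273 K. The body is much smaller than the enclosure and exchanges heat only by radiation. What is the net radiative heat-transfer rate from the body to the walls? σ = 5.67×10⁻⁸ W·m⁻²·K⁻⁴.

P_net ≈ 260 W

For a small grey body in a large enclosure: P_net = εσA(T_body⁴ − T_wall⁴).
A = 1.57 m²; T_body⁴ − T_wall⁴ = 8.768×10⁹ − 5.555×10⁹ = 3.213×10⁹ K⁴.
|P_net| = 0.91·5.67×10⁻⁸·1.570·3.213×10⁹.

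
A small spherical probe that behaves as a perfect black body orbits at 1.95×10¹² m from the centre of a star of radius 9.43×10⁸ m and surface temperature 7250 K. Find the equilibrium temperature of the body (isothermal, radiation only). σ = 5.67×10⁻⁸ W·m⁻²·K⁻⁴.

The star's surface emits σT_*⁴; at distance d the flux is S = σT_*⁴(R_*/d)².
S = 5.67×10⁻⁸·(7250)⁴·(9.43×10⁸/1.95×10¹²)² = 36.63 W/m².
For an isothermal sphere T⁴ = (1−a)S/(4σ) = 1.615×10⁸ K⁴.

T ≈ 113 K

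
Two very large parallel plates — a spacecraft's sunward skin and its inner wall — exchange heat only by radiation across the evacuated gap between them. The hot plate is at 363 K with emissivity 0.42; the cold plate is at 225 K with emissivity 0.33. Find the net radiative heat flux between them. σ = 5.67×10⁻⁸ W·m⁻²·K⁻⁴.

q ≈ 190 W/m²

For two infinite grey parallel plates, q = σ(T₁⁴ − T₂⁴)/(1/ε₁ + 1/ε₂ − 1).
T₁⁴ − T₂⁴ = 1.736×10¹⁰ − 2.563×10⁹ = 1.480×10¹⁰ K⁴.
1/ε₁ + 1/ε₂ − 1 = 2.381 + 3.030 − 1 = 4.411.
q = 5.67×10⁻⁸ × 1.480×10¹⁰ / 4.411.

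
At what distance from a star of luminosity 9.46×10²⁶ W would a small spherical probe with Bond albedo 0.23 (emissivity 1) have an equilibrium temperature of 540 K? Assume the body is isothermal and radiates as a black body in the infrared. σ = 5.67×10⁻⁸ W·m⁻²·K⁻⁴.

d ≈ 5.48×10¹⁰ m

For an isothermal black-emitting sphere, (1−a)S·πr² = σ·4πr²·T⁴ ⇒ S = 4σT⁴/(1−a).
S = 4·5.67×10⁻⁸·(540)⁴/0.770 = 25050 W/m².
Flux falls as S = L/(4πd²), so d = √(L/(4πS)) = √(9.46×10²⁶/(4π·25050)).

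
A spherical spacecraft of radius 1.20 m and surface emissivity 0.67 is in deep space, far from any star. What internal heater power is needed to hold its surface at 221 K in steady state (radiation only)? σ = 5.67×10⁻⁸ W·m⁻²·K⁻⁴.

P = εσ·4πr²·T⁴.
4πr² = 18.10 m²; T⁴ = 2.385×10⁹ K⁴.
P = 0.67·5.67×10⁻⁸·18.10·2.385×10⁹.

P ≈ 1640 W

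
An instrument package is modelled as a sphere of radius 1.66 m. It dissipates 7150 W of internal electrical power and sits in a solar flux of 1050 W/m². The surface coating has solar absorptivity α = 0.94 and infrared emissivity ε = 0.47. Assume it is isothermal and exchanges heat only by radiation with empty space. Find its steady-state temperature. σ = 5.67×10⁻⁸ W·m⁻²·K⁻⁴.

T ≈ 361 K

At steady state, absorbed solar power + internal power = radiated power.
Absorbed: α·S·A_cross = 0.94·1050·8.657 = 8544 W (cross-section πr²).
Total input = 8544 + 7150 = 15690 W.
Radiated: εσ·A_surf·T⁴ with A_surf = 4πr² = 34.63 m².
T⁴ = 15690/(0.47·5.67×10⁻⁸·34.63) = 1.701×10¹⁰ K⁴.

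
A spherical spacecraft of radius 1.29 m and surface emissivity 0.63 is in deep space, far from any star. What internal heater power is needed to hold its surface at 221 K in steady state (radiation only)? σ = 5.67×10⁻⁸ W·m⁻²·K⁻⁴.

P ≈ 1780 W

P = εσ·4πr²·T⁴.
4πr² = 20.91 m²; T⁴ = 2.385×10⁹ K⁴.
P = 0.63·5.67×10⁻⁸·20.91·2.385×10⁹.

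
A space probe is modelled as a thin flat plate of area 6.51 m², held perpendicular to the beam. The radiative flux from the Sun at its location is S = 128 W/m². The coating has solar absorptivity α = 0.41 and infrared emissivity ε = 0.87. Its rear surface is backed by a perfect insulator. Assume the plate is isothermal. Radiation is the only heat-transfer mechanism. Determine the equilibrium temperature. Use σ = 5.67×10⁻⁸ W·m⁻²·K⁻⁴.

T ≈ 181 K

At equilibrium, absorbed power = emitted power.
Absorbing cross-section = A = 6.510 m²; emitting surface = A = 6.510 m² (ratio 1).
αS·A_cross = εσ·A_surf·T⁴  ⇒  T⁴ = αS/(ε·1σ).
T⁴ = 0.410·128/(0.87·1·5.67×10⁻⁸) = 1.064×10⁹ K⁴.
T = (1.064×10⁹)^(1/4).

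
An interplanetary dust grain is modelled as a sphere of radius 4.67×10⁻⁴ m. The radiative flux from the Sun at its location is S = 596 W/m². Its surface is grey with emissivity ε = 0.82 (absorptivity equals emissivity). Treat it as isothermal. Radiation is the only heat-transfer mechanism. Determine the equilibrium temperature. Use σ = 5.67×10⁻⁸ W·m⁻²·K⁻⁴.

At equilibrium, absorbed power = emitted power.
Absorbing cross-section = πr² = 6.851×10⁻⁷ m²; emitting surface = 4πr² = 2.741×10⁻⁶ m² (ratio 4).
εS·A_cross = εσ·A_surf·T⁴  ⇒  T⁴ = S/(4σ)   (ε cancels).
T⁴ = 596/(4·5.67×10⁻⁸) = 2.628×10⁹ K⁴.
T = (2.628×10⁹)^(1/4).

T ≈ 226 K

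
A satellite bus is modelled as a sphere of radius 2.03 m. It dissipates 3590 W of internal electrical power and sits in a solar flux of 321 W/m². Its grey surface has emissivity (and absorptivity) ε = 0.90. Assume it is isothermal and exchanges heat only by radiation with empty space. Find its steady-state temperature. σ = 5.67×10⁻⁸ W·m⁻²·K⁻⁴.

T ≈ 229 K

At steady state, absorbed solar power + internal power = radiated power.
Absorbed: α·S·A_cross = 0.90·321·12.95 = 3740 W (cross-section πr²).
Total input = 3740 + 3590 = 7330 W.
Radiated: εσ·A_surf·T⁴ with A_surf = 4πr² = 51.78 m².
T⁴ = 7330/(0.90·5.67×10⁻⁸·51.78) = 2.774×10⁹ K⁴.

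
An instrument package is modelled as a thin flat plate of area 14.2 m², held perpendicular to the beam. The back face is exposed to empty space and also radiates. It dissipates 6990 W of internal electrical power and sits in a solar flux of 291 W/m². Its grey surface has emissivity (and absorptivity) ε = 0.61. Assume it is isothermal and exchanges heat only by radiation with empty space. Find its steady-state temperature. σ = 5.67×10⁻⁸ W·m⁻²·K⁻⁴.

T ≈ 314 K

At steady state, absorbed solar power + internal power = radiated power.
Absorbed: α·S·A_cross = 0.61·291·14.20 = 2521 W (cross-section A).
Total input = 2521 + 6990 = 9511 W.
Radiated: εσ·A_surf·T⁴ with A_surf = 2A = 28.40 m².
T⁴ = 9511/(0.61·5.67×10⁻⁸·28.40) = 9.682×10⁹ K⁴.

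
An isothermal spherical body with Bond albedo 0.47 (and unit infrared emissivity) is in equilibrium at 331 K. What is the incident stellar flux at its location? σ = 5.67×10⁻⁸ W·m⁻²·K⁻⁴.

S ≈ 5140 W/m²

(1−a)S·πr² = σ·4πr²·T⁴ ⇒ S = 4σT⁴/(1−a).
S = 4·5.67×10⁻⁸·1.200×10¹⁰/0.530.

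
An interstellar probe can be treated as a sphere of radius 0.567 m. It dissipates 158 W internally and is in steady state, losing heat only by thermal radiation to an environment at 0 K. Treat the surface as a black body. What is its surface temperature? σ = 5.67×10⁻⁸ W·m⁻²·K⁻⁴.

T ≈ 162 K

Steady state: internal power = radiated power, P = εσA T⁴.
Radiating area A = 4πr² = 4.040 m².
T⁴ = P/(εσA) = 158/(1.0·5.67×10⁻⁸·4.040) = 6.898×10⁸ K⁴.
T = (6.898×10⁸)^(1/4).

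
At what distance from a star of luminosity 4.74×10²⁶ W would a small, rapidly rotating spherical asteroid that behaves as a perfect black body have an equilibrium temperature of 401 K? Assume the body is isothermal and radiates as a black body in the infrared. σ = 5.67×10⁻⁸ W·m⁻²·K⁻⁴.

d ≈ 8.02×10¹⁰ m

For an isothermal black-emitting sphere, (1−a)S·πr² = σ·4πr²·T⁴ ⇒ S = 4σT⁴/(1−a).
S = 4·5.67×10⁻⁸·(401)⁴/1.00 = 5864 W/m².
Flux falls as S = L/(4πd²), so d = √(L/(4πS)) = √(4.74×10²⁶/(4π·5864)).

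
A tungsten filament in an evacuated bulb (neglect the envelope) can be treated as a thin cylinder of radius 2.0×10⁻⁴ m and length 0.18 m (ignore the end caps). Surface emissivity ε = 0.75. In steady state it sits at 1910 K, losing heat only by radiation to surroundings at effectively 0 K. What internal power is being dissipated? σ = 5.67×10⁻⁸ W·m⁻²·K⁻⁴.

Steady state: P = εσA T⁴.
A = 2πrL = 2.262×10⁻⁴ m²; T⁴ = (1910)⁴ = 1.331×10¹³ K⁴.
P = 0.75 × 5.67×10⁻⁸ × 2.262×10⁻⁴ × 1.331×10¹³.

P ≈ 128 W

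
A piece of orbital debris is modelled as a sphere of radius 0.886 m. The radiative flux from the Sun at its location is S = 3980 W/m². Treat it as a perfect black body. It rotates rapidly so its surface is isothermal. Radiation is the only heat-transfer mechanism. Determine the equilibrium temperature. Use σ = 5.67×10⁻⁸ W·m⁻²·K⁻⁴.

At equilibrium, absorbed power = emitted power.
Absorbing cross-section = πr² = 2.466 m²; emitting surface = 4πr² = 9.865 m² (ratio 4).
S·A_cross = εσ·A_surf·T⁴  ⇒  T⁴ = S/(4σ).
T⁴ = 1.00·3980/(4·5.67×10⁻⁸) = 1.755×10¹⁰ K⁴.
T = (1.755×10¹⁰)^(1/4).

T ≈ 364 K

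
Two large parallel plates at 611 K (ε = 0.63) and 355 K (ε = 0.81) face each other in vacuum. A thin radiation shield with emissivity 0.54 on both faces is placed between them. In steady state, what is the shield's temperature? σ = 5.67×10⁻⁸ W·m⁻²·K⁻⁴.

In steady state the net flux on the hot side equals that on the cold side.
σ(T₁⁴−T_s⁴)/D₁ = σ(T_s⁴−T₂⁴)/D₂, with D₁ = 1/ε₁+1/ε_s−1 = 2.439, D₂ = 1/ε_s+1/ε₂−1 = 2.086.
Solve for T_s⁴: T_s⁴ = (D₂·T₁⁴ + D₁·T₂⁴)/(D₁+D₂) = 7.281×10¹⁰ K⁴.

T_s ≈ 519 K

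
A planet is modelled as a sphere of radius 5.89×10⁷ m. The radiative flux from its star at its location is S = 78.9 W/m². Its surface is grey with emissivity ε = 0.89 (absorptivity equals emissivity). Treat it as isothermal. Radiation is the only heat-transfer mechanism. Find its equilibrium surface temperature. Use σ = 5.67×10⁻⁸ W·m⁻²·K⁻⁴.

T ≈ 137 K

At equilibrium, absorbed power = emitted power.
Absorbing cross-section = πr² = 1.090×10¹⁶ m²; emitting surface = 4πr² = 4.360×10¹⁶ m² (ratio 4).
εS·A_cross = εσ·A_surf·T⁴  ⇒  T⁴ = S/(4σ)   (ε cancels).
T⁴ = 78.9/(4·5.67×10⁻⁸) = 3.479×10⁸ K⁴.
T = (3.479×10⁸)^(1/4).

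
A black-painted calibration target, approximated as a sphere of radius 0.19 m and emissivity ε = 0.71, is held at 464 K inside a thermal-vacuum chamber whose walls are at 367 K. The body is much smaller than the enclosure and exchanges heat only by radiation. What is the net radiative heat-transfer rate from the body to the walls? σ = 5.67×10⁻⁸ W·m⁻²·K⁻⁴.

P_net ≈ 515 W

For a small grey body in a large enclosure: P_net = εσA(T_body⁴ − T_wall⁴).
A = 4πr² = 0.4536 m²; T_body⁴ − T_wall⁴ = 4.635×10¹⁰ − 1.814×10¹⁰ = 2.821×10¹⁰ K⁴.
|P_net| = 0.71·5.67×10⁻⁸·0.4536·2.821×10¹⁰.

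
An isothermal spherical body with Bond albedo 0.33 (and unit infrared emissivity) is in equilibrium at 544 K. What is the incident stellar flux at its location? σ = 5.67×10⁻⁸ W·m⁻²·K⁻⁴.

(1−a)S·πr² = σ·4πr²·T⁴ ⇒ S = 4σT⁴/(1−a).
S = 4·5.67×10⁻⁸·8.758×10¹⁰/0.670.

S ≈ 29600 W/m²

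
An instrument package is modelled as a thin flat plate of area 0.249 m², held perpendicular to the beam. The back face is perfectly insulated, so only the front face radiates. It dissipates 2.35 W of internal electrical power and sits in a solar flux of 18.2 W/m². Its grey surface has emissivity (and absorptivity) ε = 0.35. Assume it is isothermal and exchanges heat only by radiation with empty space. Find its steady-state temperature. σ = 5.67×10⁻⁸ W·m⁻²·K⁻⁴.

T ≈ 168 K

At steady state, absorbed solar power + internal power = radiated power.
Absorbed: α·S·A_cross = 0.35·18.2·0.2490 = 1.586 W (cross-section A).
Total input = 1.586 + 2.35 = 3.936 W.
Radiated: εσ·A_surf·T⁴ with A_surf = A = 0.2490 m².
T⁴ = 3.936/(0.35·5.67×10⁻⁸·0.2490) = 7.966×10⁸ K⁴.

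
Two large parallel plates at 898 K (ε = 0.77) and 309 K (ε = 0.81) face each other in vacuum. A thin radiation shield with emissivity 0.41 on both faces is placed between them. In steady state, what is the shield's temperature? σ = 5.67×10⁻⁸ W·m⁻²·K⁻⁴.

In steady state the net flux on the hot side equals that on the cold side.
σ(T₁⁴−T_s⁴)/D₁ = σ(T_s⁴−T₂⁴)/D₂, with D₁ = 1/ε₁+1/ε_s−1 = 2.738, D₂ = 1/ε_s+1/ε₂−1 = 2.674.
Solve for T_s⁴: T_s⁴ = (D₂·T₁⁴ + D₁·T₂⁴)/(D₁+D₂) = 3.259×10¹¹ K⁴.

T_s ≈ 756 K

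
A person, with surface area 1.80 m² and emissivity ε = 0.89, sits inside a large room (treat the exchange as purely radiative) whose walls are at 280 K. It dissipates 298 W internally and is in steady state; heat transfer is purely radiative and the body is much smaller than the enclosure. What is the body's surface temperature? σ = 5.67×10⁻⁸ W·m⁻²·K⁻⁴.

For a small grey body in a large enclosure, net radiated power = εσA(T⁴ − T_w⁴).
Steady state: P = εσA(T⁴ − T_w⁴) with A = 1.80 m².
T⁴ = P/(εσA) + T_w⁴ = 298/(0.89·5.67×10⁻⁸·1.800) + (280)⁴
    = 3.281×10⁹ + 6.147×10⁹ = 9.427×10⁹ K⁴.

T ≈ 312 K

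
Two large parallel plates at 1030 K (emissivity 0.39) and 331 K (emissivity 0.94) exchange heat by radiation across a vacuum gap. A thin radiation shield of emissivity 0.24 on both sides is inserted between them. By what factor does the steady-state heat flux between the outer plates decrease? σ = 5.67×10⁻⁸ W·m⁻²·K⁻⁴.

Without shield: q₀ = σΔ(T⁴)/(1/ε₁+1/ε₂−1) with denominator 2.628.
With shield the two gaps are in series; the resistances add: (1/ε₁+1/ε_s−1)+(1/ε_s+1/ε₂−1) = 5.731+4.230 = 9.961.
Heat-flux ratio q₀/q = 9.961/2.628.

factor ≈ 3.79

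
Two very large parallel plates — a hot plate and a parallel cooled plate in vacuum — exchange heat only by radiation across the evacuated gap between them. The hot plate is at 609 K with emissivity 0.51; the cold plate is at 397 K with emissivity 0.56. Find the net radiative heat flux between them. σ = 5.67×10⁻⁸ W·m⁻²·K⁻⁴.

q ≈ 2330 W/m²

For two infinite grey parallel plates, q = σ(T₁⁴ − T₂⁴)/(1/ε₁ + 1/ε₂ − 1).
T₁⁴ − T₂⁴ = 1.376×10¹¹ − 2.484×10¹⁰ = 1.127×10¹¹ K⁴.
1/ε₁ + 1/ε₂ − 1 = 1.961 + 1.786 − 1 = 2.746.
q = 5.67×10⁻⁸ × 1.127×10¹¹ / 2.746.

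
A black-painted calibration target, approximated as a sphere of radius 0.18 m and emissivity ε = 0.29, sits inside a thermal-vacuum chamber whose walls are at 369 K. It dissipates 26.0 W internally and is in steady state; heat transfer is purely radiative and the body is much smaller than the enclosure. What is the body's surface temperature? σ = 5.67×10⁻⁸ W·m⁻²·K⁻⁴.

For a small grey body in a large enclosure, net radiated power = εσA(T⁴ − T_w⁴).
Steady state: P = εσA(T⁴ − T_w⁴) with A = 4πr² = 0.4072 m².
T⁴ = P/(εσA) + T_w⁴ = 26.0/(0.29·5.67×10⁻⁸·0.4072) + (369)⁴
    = 3.884×10⁹ + 1.854×10¹⁰ = 2.242×10¹⁰ K⁴.

T ≈ 387 K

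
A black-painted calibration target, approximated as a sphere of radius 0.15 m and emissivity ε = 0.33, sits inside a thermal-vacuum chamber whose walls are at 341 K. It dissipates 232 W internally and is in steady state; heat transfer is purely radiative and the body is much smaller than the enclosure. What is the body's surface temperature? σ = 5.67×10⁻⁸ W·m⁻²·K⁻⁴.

T ≈ 489 K

For a small grey body in a large enclosure, net radiated power = εσA(T⁴ − T_w⁴).
Steady state: P = εσA(T⁴ − T_w⁴) with A = 4πr² = 0.2827 m².
T⁴ = P/(εσA) + T_w⁴ = 232/(0.33·5.67×10⁻⁸·0.2827) + (341)⁴
    = 4.385×10¹⁰ + 1.352×10¹⁰ = 5.737×10¹⁰ K⁴.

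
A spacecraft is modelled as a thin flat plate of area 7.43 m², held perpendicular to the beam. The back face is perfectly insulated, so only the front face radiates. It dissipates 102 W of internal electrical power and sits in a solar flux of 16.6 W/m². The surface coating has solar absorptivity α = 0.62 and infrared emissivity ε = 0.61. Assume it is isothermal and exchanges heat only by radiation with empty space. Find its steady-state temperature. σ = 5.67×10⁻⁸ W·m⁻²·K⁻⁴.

At steady state, absorbed solar power + internal power = radiated power.
Absorbed: α·S·A_cross = 0.62·16.6·7.430 = 76.47 W (cross-section A).
Total input = 76.47 + 102 = 178.5 W.
Radiated: εσ·A_surf·T⁴ with A_surf = A = 7.430 m².
T⁴ = 178.5/(0.61·5.67×10⁻⁸·7.430) = 6.945×10⁸ K⁴.

T ≈ 162 K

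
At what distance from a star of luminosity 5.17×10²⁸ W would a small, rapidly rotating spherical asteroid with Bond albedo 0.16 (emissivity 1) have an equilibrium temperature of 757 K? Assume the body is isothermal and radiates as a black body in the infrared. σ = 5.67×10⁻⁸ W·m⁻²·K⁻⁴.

For an isothermal black-emitting sphere, (1−a)S·πr² = σ·4πr²·T⁴ ⇒ S = 4σT⁴/(1−a).
S = 4·5.67×10⁻⁸·(757)⁴/0.840 = 88660 W/m².
Flux falls as S = L/(4πd²), so d = √(L/(4πS)) = √(5.17×10²⁸/(4π·88660)).

d ≈ 2.15×10¹¹ m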